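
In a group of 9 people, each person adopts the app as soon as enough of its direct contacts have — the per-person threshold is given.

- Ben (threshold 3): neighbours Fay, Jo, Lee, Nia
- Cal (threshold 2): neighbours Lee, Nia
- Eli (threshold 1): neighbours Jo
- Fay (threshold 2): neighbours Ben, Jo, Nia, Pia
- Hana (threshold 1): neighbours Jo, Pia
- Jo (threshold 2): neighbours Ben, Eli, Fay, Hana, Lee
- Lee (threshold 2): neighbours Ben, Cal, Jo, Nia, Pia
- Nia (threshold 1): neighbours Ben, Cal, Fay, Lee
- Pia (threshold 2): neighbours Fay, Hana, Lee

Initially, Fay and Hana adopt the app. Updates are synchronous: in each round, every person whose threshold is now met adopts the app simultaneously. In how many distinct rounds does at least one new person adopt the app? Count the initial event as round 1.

4

Round 1 — Fay, Hana adopt the app (initial).
Round 2 — checking thresholds:
  Ben: 1 of 4 neighbours < 3, not yet.
  Jo: 2 of 5 neighbours ≥ 2, adopts the app.
  Nia: 1 of 4 neighbours ≥ 1, adopts the app.
  Pia: 2 of 3 neighbours ≥ 2, adopts the app.
Round 3 — checking thresholds:
  Ben: 3 of 4 neighbours ≥ 3, adopts the app.
  Cal: 1 of 2 neighbours < 2, not yet.
  Eli: 1 of 1 neighbours ≥ 1, adopts the app.
  Lee: 3 of 5 neighbours ≥ 2, adopts the app.
Round 4 — checking thresholds:
  Cal: 2 of 2 neighbours ≥ 2, adopts the app.
Round 5 — no new adoptions; cascade stops.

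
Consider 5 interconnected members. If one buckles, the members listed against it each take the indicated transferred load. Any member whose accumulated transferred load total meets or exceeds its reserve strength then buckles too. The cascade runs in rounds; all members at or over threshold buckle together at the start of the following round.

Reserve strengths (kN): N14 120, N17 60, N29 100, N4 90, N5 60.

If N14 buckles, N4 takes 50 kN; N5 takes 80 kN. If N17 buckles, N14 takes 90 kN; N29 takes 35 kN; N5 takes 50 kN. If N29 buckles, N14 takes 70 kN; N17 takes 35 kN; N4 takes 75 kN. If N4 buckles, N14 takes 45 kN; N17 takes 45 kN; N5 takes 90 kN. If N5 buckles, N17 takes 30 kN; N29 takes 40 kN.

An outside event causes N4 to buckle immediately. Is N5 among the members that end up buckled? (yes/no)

Round 1 — N4 buckles (initial).
  N14: +45 → 45 < 120
  N17: +45 → 45 < 60
  N5: +90 → 90 ≥ 60
Round 2 — N5 buckles.
  N17: +30 → 75 ≥ 60
  N29: +40 → 40 < 100
Round 3 — N17 buckles.
  N14: +90 → 135 ≥ 120
  N29: +35 → 75 < 100
Round 4 — N14 buckles.
No further bucklings.

yes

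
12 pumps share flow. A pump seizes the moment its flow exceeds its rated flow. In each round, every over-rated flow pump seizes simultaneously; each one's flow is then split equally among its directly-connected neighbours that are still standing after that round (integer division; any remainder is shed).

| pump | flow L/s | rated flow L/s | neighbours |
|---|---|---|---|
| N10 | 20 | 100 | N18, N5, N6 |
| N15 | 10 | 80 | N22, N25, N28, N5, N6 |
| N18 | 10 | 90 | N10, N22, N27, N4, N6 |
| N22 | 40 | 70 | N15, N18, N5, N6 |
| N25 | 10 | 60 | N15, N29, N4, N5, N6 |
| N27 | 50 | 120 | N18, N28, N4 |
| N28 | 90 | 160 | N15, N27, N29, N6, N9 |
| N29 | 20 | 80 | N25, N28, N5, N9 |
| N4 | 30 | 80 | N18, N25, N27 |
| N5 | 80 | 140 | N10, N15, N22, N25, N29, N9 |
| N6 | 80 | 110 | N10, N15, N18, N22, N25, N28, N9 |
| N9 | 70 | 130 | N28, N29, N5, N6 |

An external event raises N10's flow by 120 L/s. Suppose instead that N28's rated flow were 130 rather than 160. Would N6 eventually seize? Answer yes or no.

With N28's rated flow at 130:
Round 1 — N10 at 140 > 100. N10 seizes.
  N10 sheds 140 L/s to N18, N5, N6: 46 each (2 lost).
    N18: 10+46 = 56 ≤ 90
    N5: 80+46 = 126 ≤ 140
    N6: 80+46 = 126 > 110
Round 2 — N6 seizes.
  N6 sheds 126 L/s to N15, N18, N22, N25, N28, N9: 21 each.
    N15: 10+21 = 31 ≤ 80
    N18: 56+21 = 77 ≤ 90
    N22: 40+21 = 61 ≤ 70
    N25: 10+21 = 31 ≤ 60
    N28: 90+21 = 111 ≤ 130
    N9: 70+21 = 91 ≤ 130
No further seizures.

yes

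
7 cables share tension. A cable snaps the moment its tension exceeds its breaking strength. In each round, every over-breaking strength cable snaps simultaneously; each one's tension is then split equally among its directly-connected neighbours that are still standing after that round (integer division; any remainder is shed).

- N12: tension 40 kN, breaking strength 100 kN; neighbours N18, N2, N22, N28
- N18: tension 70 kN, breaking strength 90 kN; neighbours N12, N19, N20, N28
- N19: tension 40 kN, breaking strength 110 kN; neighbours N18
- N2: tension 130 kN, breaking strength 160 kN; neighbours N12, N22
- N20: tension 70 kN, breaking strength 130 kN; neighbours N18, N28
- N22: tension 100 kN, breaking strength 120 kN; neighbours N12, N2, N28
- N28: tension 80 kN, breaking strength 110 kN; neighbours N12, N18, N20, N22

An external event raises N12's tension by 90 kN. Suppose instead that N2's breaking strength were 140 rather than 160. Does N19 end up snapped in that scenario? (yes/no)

With N2's breaking strength at 140:
Round 1 — N12 at 130 > 100. N12 snaps.
  N12 sheds 130 kN to N18, N2, N22, N28: 32 each (2 lost).
    N18: 70+32 = 102 > 90
    N2: 130+32 = 162 > 140
    N22: 100+32 = 132 > 120
    N28: 80+32 = 112 > 110
Round 2 — N18, N2, N22, N28 snap.
  N18 sheds 102 kN to N19, N20: 51 each.
    N19: 40+51 = 91 ≤ 110
    N20: 70+51 = 121 ≤ 130
  N2 sheds 162 kN: no online neighbours, lost.
  N22 sheds 132 kN: no online neighbours, lost.
  N28 sheds 112 kN to N20: 112 each.
    N20: 121+112 = 233 > 130
Round 3 — N20 snaps.
  N20 sheds 233 kN: no online neighbours, lost.
No further breaks.

no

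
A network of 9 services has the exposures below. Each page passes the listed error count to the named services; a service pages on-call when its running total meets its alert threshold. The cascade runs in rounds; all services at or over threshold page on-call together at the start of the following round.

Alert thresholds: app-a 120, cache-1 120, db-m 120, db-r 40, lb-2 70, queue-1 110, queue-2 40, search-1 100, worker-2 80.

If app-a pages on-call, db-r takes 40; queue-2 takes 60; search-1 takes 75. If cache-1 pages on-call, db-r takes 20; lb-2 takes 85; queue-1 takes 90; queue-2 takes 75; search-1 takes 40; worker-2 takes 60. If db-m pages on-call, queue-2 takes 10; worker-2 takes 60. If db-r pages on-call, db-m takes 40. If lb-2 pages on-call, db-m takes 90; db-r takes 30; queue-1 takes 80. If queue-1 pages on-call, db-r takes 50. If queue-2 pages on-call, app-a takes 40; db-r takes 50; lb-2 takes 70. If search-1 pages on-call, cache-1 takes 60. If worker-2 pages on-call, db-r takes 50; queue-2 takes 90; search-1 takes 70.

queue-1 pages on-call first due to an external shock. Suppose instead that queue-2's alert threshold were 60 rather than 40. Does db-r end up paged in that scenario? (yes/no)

With queue-2's alert threshold at 60:
Round 1 — queue-1 pages on-call (initial).
  db-r: +50 → 50 ≥ 40
Round 2 — db-r pages on-call.
  db-m: +40 → 40 < 120
No further pages.

yes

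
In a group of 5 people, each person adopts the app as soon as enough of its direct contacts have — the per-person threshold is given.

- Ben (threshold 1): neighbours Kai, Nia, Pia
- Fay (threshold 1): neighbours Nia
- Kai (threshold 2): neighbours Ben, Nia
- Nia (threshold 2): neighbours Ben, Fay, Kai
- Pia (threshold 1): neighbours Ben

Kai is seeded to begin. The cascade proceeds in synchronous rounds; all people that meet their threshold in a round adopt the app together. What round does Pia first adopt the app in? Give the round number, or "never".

3

Round 1 — Kai adopts the app (initial).
Round 2 — checking thresholds:
  Ben: 1 of 3 neighbours ≥ 1, adopts the app.
  Nia: 1 of 3 neighbours < 2, below threshold.
Round 3 — checking thresholds:
  Nia: 2 of 3 neighbours ≥ 2, adopts the app.
  Pia: 1 of 1 neighbours ≥ 1, adopts the app.
Round 4 — checking thresholds:
  Fay: 1 of 1 neighbours ≥ 1, adopts the app.
Round 5 — no new adoptions; cascade stops.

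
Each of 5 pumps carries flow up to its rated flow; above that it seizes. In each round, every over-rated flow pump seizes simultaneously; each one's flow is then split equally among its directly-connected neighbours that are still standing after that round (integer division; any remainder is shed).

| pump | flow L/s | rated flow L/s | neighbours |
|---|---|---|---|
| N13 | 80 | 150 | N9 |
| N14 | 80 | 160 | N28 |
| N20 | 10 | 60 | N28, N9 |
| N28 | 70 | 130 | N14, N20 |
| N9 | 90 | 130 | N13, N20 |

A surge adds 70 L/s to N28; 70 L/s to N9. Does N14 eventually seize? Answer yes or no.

Round 1 — N28 at 140 > 130; N9 at 160 > 130. N28, N9 seize.
  N28 sheds 140 L/s to N14, N20: 70 each.
    N14: 80+70 = 150 ≤ 160
    N20: 10+70 = 80 > 60
  N9 sheds 160 L/s to N13, N20: 80 each.
    N13: 80+80 = 160 > 150
    N20: 80+80 = 160 > 60
Round 2 — N13, N20 seize.
  N13 sheds 160 L/s: no online neighbours, lost.
  N20 sheds 160 L/s: no online neighbours, lost.
No further seizures.

no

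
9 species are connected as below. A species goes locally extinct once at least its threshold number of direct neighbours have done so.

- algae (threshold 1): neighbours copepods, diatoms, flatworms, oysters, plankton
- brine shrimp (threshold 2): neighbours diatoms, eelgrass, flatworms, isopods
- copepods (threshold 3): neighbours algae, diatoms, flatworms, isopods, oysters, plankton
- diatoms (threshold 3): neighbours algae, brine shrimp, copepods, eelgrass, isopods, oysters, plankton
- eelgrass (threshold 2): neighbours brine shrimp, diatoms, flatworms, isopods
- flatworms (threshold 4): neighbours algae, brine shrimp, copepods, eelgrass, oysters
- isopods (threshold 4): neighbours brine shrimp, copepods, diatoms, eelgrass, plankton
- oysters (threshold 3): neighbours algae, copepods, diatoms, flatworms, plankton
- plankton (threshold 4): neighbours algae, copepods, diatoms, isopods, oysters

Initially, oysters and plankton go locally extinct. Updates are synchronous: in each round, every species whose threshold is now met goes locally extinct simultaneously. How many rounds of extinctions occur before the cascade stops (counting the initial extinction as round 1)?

3

Round 1 — oysters, plankton go locally extinct (initial).
Round 2 — checking thresholds:
  algae: 2 of 5 neighbours ≥ 1, goes locally extinct.
  copepods: 2 of 6 neighbours < 3, holds.
  diatoms: 2 of 7 neighbours < 3, holds.
  flatworms: 1 of 5 neighbours < 4, holds.
  isopods: 1 of 5 neighbours < 4, holds.
Round 3 — checking thresholds:
  copepods: 3 of 6 neighbours ≥ 3, goes locally extinct.
  diatoms: 3 of 7 neighbours ≥ 3, goes locally extinct.
  flatworms: 2 of 5 neighbours < 4, holds.
  isopods: 1 of 5 neighbours < 4, holds.
Round 4 — no new extinctions; cascade stops.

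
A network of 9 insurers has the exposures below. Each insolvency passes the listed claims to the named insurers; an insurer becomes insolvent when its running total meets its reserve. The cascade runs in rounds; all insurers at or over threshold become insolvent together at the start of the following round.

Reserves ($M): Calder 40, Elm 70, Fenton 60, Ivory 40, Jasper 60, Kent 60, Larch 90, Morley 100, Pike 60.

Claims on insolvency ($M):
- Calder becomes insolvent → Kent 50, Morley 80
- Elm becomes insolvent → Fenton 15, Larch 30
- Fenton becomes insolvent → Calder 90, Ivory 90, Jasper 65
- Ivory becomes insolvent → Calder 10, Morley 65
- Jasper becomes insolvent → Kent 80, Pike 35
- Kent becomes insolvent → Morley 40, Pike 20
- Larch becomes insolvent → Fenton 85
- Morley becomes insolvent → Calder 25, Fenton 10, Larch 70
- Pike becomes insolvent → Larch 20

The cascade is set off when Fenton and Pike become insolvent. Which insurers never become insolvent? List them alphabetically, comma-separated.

Elm

Round 1 — Fenton, Pike become insolvent (initial).
  Calder: +90 → 90 ≥ 40
  Ivory: +90 → 90 ≥ 40
  Jasper: +65 → 65 ≥ 60
  Larch: +20 → 20 < 90
Round 2 — Calder, Ivory, Jasper become insolvent.
  Kent: +50+80 → 130 ≥ 60
  Morley: +80+65 → 145 ≥ 100
Round 3 — Kent, Morley become insolvent.
  Larch: +70 → 90 ≥ 90
Round 4 — Larch becomes insolvent.
No further insolvencies.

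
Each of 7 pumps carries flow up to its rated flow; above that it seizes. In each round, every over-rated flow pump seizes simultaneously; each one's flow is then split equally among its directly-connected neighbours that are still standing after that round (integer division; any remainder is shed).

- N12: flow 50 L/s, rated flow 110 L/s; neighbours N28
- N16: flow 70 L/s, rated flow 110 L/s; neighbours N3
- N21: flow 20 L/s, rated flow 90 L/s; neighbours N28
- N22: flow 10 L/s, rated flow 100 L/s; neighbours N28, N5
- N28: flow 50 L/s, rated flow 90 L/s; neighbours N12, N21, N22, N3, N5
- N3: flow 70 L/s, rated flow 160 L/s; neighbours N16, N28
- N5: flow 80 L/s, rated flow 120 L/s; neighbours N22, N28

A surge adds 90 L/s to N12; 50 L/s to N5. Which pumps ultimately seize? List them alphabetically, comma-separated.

Round 1 — N12 at 140 > 110; N5 at 130 > 120. N12, N5 seize.
  N12 sheds 140 L/s to N28: 140 each.
    N28: 50+140 = 190 > 90
  N5 sheds 130 L/s to N22, N28: 65 each.
    N22: 10+65 = 75 ≤ 100
    N28: 190+65 = 255 > 90
Round 2 — N28 seizes.
  N28 sheds 255 L/s to N21, N22, N3: 85 each.
    N21: 20+85 = 105 > 90
    N22: 75+85 = 160 > 100
    N3: 70+85 = 155 ≤ 160
Round 3 — N21, N22 seize.
  N21 sheds 105 L/s: no online neighbours, lost.
  N22 sheds 160 L/s: no online neighbours, lost.
No further seizures.

N12, N21, N22, N28, N5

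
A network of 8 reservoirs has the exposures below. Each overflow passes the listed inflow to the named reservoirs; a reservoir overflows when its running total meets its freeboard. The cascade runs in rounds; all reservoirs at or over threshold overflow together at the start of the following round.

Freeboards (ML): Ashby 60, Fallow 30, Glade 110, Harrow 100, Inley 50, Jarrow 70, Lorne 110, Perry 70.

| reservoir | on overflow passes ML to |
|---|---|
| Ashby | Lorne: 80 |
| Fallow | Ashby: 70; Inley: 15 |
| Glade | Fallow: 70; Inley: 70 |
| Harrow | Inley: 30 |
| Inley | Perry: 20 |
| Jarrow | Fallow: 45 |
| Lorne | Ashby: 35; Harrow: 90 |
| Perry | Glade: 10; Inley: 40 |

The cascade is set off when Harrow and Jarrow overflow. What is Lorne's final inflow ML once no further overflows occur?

80

Round 1 — Harrow, Jarrow overflow (initial).
  Fallow: +45 → 45 ≥ 30
  Inley: +30 → 30 < 50
Round 2 — Fallow overflows.
  Ashby: +70 → 70 ≥ 60
  Inley: +15 → 45 < 50
Round 3 — Ashby overflows.
  Lorne: +80 → 80 < 110
No further overflows.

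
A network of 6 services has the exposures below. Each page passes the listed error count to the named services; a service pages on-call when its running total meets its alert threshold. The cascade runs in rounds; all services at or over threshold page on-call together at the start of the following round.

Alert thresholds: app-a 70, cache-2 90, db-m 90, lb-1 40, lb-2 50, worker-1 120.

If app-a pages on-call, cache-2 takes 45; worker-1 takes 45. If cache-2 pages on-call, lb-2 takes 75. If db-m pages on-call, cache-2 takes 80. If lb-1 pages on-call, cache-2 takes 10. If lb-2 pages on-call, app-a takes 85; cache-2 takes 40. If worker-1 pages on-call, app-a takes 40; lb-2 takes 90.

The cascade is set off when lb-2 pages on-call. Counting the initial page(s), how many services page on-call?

Round 1 — lb-2 pages on-call (initial).
  app-a: +85 → 85 ≥ 70
  cache-2: +40 → 40 < 90
Round 2 — app-a pages on-call.
  cache-2: +45 → 85 < 90
  worker-1: +45 → 45 < 120
No further pages.

2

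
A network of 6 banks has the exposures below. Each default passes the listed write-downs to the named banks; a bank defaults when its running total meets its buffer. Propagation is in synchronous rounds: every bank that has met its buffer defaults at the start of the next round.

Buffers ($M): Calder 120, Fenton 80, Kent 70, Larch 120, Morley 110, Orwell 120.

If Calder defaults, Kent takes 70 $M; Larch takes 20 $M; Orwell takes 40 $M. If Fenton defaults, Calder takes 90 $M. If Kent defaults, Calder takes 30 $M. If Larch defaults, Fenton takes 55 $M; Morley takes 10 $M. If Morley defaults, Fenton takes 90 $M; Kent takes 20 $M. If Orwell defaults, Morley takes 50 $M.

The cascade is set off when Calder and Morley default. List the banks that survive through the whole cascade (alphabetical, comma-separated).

Larch, Orwell

Round 1 — Calder, Morley default (initial).
  Fenton: +90 → 90 ≥ 80
  Kent: +70+20 → 90 ≥ 70
  Larch: +20 → 20 < 120
  Orwell: +40 → 40 < 120
Round 2 — Fenton, Kent default.
No further defaults.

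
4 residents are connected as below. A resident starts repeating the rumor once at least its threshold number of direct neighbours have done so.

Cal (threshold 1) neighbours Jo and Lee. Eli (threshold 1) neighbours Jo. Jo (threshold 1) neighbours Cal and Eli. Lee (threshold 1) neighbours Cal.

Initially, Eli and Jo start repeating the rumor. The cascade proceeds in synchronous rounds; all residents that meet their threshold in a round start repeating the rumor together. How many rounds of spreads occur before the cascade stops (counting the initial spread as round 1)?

3

Round 1 — Eli, Jo start repeating the rumor (initial).
Round 2 — checking thresholds:
  Cal: 1 of 2 neighbours ≥ 1, starts repeating the rumor.
Round 3 — checking thresholds:
  Lee: 1 of 1 neighbours ≥ 1, starts repeating the rumor.
Round 4 — no new spreads; cascade stops.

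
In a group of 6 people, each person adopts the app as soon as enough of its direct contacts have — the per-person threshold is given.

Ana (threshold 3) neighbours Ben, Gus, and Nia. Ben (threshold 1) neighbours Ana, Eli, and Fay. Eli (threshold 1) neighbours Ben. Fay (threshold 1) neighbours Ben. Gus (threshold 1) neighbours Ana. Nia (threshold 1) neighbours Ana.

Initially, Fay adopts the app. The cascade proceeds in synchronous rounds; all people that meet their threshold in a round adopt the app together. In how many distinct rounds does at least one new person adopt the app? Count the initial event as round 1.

3

Round 1 — Fay adopts the app (initial).
Round 2 — checking thresholds:
  Ben: 1 of 3 neighbours ≥ 1, adopts the app.
Round 3 — checking thresholds:
  Ana: 1 of 3 neighbours < 3, not yet.
  Eli: 1 of 1 neighbours ≥ 1, adopts the app.
Round 4 — no new adoptions; cascade stops.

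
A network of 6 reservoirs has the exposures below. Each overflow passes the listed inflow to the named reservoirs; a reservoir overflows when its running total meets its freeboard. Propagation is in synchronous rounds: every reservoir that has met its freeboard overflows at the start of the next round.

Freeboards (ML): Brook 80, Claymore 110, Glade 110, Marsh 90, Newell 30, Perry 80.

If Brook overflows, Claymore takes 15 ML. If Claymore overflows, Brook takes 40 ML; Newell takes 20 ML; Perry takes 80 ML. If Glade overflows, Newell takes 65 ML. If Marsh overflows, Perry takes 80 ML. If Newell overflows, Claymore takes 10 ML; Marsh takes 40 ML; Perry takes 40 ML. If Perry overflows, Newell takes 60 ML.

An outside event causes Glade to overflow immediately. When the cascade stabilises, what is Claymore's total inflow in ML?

10

Round 1 — Glade overflows (initial).
  Newell: +65 → 65 ≥ 30
Round 2 — Newell overflows.
  Claymore: +10 → 10 < 110
  Marsh: +40 → 40 < 90
  Perry: +40 → 40 < 80
No further overflows.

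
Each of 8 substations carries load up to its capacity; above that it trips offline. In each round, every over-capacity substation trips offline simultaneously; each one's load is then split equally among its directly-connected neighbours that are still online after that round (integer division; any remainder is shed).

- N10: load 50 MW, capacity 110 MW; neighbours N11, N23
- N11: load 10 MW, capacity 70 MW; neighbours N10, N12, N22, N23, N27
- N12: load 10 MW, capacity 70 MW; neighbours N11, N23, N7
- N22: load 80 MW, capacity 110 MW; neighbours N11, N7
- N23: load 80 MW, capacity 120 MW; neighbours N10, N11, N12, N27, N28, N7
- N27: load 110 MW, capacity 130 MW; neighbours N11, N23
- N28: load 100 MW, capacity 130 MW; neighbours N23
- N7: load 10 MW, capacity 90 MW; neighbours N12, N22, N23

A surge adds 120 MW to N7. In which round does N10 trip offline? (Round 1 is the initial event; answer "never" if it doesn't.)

Round 1 — N7 at 130 > 90. N7 trips offline.
  N7 sheds 130 MW to N12, N22, N23: 43 each (1 lost).
    N12: 10+43 = 53 ≤ 70
    N22: 80+43 = 123 > 110
    N23: 80+43 = 123 > 120
Round 2 — N22, N23 trip offline.
  N22 sheds 123 MW to N11: 123 each.
    N11: 10+123 = 133 > 70
  N23 sheds 123 MW to N10, N11, N12, N27, N28: 24 each (3 lost).
    N10: 50+24 = 74 ≤ 110
    N11: 133+24 = 157 > 70
    N12: 53+24 = 77 > 70
    N27: 110+24 = 134 > 130
    N28: 100+24 = 124 ≤ 130
Round 3 — N11, N12, N27 trip offline.
  N11 sheds 157 MW to N10: 157 each.
    N10: 74+157 = 231 > 110
  N12 sheds 77 MW: no online neighbours, lost.
  N27 sheds 134 MW: no online neighbours, lost.
Round 4 — N10 trips offline.
  N10 sheds 231 MW: no online neighbours, lost.
No further trips.

4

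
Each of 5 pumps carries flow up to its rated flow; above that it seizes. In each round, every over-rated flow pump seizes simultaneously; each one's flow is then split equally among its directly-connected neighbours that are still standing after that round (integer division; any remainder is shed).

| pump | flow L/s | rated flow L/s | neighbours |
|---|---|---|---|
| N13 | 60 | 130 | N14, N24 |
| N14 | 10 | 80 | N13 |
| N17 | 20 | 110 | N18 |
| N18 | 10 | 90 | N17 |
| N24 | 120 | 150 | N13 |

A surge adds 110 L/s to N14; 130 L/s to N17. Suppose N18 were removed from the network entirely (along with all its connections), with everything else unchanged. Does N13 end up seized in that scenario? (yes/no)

With N18 removed:
Round 1 — N14 at 120 > 80; N17 at 150 > 110. N14, N17 seize.
  N14 sheds 120 L/s to N13: 120 each.
    N13: 60+120 = 180 > 130
  N17 sheds 150 L/s: no online neighbours, lost.
Round 2 — N13 seizes.
  N13 sheds 180 L/s to N24: 180 each.
    N24: 120+180 = 300 > 150
Round 3 — N24 seizes.
  N24 sheds 300 L/s: no online neighbours, lost.
No further seizures.

yes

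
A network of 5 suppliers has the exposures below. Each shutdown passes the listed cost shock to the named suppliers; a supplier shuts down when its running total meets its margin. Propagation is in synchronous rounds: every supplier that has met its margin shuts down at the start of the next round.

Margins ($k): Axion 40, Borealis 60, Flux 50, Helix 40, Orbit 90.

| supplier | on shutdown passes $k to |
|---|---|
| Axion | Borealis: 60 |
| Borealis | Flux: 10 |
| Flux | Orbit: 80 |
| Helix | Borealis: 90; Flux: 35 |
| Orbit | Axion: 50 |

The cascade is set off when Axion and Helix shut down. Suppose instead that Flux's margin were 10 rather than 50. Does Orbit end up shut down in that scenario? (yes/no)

no

With Flux's margin at 10:
Round 1 — Axion, Helix shut down (initial).
  Borealis: +60+90 → 150 ≥ 60
  Flux: +35 → 35 ≥ 10
Round 2 — Borealis, Flux shut down.
  Orbit: +80 → 80 < 90
No further shutdowns.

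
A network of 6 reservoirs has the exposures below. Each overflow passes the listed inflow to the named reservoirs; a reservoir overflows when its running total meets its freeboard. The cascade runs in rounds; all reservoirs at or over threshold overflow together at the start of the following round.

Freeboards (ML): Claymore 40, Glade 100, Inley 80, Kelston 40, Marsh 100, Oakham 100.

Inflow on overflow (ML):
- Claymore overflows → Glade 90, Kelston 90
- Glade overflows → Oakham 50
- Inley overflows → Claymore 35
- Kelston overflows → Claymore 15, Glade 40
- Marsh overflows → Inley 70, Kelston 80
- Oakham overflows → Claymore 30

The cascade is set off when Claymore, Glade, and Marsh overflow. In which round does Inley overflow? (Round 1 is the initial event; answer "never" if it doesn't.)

never

Round 1 — Claymore, Glade, Marsh overflow (initial).
  Inley: +70 → 70 < 80
  Kelston: +90+80 → 170 ≥ 40
  Oakham: +50 → 50 < 100
Round 2 — Kelston overflows.
No further overflows.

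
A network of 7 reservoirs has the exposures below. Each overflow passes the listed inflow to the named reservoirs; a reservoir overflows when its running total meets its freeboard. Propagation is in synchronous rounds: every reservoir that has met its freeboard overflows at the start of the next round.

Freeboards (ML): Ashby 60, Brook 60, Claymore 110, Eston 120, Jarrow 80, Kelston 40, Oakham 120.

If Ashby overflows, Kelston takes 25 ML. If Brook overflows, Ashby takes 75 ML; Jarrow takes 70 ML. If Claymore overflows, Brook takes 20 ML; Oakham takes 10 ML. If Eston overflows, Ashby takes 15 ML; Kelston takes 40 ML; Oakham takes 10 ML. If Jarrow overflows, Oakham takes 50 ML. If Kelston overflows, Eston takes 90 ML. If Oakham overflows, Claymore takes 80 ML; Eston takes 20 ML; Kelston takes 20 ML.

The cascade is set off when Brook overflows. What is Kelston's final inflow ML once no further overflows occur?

25

Round 1 — Brook overflows (initial).
  Ashby: +75 → 75 ≥ 60
  Jarrow: +70 → 70 < 80
Round 2 — Ashby overflows.
  Kelston: +25 → 25 < 40
No further overflows.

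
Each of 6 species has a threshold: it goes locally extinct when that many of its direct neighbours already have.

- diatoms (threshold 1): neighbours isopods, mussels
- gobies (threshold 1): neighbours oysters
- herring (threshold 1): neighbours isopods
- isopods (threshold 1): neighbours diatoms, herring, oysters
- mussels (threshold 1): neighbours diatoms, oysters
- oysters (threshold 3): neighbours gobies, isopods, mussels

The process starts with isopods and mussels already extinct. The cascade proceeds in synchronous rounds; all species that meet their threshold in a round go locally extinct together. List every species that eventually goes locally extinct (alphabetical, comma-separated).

diatoms, herring, isopods, mussels

Round 1 — isopods, mussels go locally extinct (initial).
Round 2 — checking thresholds:
  diatoms: 2 of 2 neighbours ≥ 1, goes locally extinct.
  herring: 1 of 1 neighbours ≥ 1, goes locally extinct.
  oysters: 2 of 3 neighbours < 3, not yet.
Round 3 — no new extinctions; cascade stops.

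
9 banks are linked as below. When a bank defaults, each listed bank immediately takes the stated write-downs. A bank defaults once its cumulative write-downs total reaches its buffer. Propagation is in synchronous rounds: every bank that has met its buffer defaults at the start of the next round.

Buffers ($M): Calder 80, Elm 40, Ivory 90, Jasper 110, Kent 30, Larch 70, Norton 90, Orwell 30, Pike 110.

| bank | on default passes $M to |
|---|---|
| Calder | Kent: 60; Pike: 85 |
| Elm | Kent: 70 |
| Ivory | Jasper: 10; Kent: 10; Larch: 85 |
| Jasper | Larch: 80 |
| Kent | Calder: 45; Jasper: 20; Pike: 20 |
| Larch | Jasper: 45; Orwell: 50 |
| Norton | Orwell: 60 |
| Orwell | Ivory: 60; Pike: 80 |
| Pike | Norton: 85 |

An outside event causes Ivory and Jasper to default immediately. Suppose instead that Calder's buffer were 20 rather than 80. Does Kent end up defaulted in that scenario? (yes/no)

no

With Calder's buffer at 20:
Round 1 — Ivory, Jasper default (initial).
  Kent: +10 → 10 < 30
  Larch: +85+80 → 165 ≥ 70
Round 2 — Larch defaults.
  Orwell: +50 → 50 ≥ 30
Round 3 — Orwell defaults.
  Pike: +80 → 80 < 110
No further defaults.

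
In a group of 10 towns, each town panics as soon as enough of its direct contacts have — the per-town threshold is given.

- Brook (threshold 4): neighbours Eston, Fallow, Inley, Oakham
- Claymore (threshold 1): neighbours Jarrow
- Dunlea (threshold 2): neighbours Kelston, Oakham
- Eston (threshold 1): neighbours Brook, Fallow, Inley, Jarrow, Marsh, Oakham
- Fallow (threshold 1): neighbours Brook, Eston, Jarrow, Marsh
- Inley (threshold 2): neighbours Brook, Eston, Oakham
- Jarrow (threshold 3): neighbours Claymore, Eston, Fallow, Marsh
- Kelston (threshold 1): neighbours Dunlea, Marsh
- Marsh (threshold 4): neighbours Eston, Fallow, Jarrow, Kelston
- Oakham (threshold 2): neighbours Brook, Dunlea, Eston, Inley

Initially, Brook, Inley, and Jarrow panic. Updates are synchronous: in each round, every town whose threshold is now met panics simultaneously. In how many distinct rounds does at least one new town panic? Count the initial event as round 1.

Round 1 — Brook, Inley, Jarrow panic (initial).
Round 2 — checking thresholds:
  Claymore: 1 of 1 neighbours ≥ 1, panics.
  Eston: 3 of 6 neighbours ≥ 1, panics.
  Fallow: 2 of 4 neighbours ≥ 1, panics.
  Marsh: 1 of 4 neighbours < 4, below threshold.
  Oakham: 2 of 4 neighbours ≥ 2, panics.
Round 3 — no new panics; cascade stops.

2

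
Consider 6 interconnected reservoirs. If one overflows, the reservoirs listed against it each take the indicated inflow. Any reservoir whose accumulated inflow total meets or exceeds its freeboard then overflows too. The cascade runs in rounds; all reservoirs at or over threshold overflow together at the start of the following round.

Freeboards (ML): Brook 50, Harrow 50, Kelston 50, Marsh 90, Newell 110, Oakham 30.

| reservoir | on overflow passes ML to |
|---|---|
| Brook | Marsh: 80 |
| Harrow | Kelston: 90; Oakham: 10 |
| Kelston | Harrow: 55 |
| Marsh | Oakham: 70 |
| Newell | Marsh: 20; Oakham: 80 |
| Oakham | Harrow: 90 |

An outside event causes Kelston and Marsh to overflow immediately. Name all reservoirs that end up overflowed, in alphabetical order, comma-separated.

Round 1 — Kelston, Marsh overflow (initial).
  Harrow: +55 → 55 ≥ 50
  Oakham: +70 → 70 ≥ 30
Round 2 — Harrow, Oakham overflow.
No further overflows.

Harrow, Kelston, Marsh, Oakham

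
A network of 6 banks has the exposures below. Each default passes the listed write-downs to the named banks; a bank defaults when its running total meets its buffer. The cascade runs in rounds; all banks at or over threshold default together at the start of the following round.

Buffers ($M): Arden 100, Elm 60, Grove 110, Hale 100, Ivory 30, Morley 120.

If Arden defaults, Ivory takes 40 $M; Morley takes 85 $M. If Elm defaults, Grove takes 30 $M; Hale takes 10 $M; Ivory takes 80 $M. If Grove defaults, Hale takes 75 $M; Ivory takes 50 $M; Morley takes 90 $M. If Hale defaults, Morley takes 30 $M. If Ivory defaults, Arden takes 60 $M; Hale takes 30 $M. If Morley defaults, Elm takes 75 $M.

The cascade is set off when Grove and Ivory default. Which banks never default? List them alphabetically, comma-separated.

Arden

Round 1 — Grove, Ivory default (initial).
  Arden: +60 → 60 < 100
  Hale: +75+30 → 105 ≥ 100
  Morley: +90 → 90 < 120
Round 2 — Hale defaults.
  Morley: +30 → 120 ≥ 120
Round 3 — Morley defaults.
  Elm: +75 → 75 ≥ 60
Round 4 — Elm defaults.
No further defaults.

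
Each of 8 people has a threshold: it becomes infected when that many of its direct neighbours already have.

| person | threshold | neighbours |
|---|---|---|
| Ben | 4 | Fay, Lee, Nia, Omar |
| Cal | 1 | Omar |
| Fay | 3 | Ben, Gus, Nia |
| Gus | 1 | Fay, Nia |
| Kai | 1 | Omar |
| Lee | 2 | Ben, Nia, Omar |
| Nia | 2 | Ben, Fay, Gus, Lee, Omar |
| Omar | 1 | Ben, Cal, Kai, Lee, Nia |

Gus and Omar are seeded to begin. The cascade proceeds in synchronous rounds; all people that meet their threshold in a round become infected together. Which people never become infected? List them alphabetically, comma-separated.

Ben, Fay

Round 1 — Gus, Omar become infected (initial).
Round 2 — checking thresholds:
  Ben: 1 of 4 neighbours < 4, not yet.
  Cal: 1 of 1 neighbours ≥ 1, becomes infected.
  Fay: 1 of 3 neighbours < 3, not yet.
  Kai: 1 of 1 neighbours ≥ 1, becomes infected.
  Lee: 1 of 3 neighbours < 2, not yet.
  Nia: 2 of 5 neighbours ≥ 2, becomes infected.
Round 3 — checking thresholds:
  Ben: 2 of 4 neighbours < 4, not yet.
  Fay: 2 of 3 neighbours < 3, not yet.
  Lee: 2 of 3 neighbours ≥ 2, becomes infected.
Round 4 — no new infections; cascade stops.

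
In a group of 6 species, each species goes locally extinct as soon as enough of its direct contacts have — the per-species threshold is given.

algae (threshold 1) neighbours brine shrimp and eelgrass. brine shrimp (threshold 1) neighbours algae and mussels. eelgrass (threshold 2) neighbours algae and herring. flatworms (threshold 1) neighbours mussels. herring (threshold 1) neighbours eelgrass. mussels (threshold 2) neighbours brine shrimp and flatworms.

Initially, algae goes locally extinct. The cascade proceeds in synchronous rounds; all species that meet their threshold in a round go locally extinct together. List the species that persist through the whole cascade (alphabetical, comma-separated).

eelgrass, flatworms, herring, mussels

Round 1 — algae goes locally extinct (initial).
Round 2 — checking thresholds:
  brine shrimp: 1 of 2 neighbours ≥ 1, goes locally extinct.
  eelgrass: 1 of 2 neighbours < 2, below threshold.
Round 3 — no new extinctions; cascade stops.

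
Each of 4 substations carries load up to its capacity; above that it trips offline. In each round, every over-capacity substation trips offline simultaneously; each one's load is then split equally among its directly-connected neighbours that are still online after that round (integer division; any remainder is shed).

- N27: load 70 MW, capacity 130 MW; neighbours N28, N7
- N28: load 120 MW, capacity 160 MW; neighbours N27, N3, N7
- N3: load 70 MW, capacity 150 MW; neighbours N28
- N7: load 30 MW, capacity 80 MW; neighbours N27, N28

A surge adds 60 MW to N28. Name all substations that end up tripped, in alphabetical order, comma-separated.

Round 1 — N28 at 180 > 160. N28 trips offline.
  N28 sheds 180 MW to N27, N3, N7: 60 each.
    N27: 70+60 = 130 ≤ 130
    N3: 70+60 = 130 ≤ 150
    N7: 30+60 = 90 > 80
Round 2 — N7 trips offline.
  N7 sheds 90 MW to N27: 90 each.
    N27: 130+90 = 220 > 130
Round 3 — N27 trips offline.
  N27 sheds 220 MW: no online neighbours, lost.
No further trips.

N27, N28, N7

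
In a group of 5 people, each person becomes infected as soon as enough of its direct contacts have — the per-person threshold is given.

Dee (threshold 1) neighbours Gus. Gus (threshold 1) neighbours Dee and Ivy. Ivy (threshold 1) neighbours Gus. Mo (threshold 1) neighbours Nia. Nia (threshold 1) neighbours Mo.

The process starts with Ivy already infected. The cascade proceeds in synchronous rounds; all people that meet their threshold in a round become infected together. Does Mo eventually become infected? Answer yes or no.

no

Round 1 — Ivy becomes infected (initial).
Round 2 — checking thresholds:
  Gus: 1 of 2 neighbours ≥ 1, becomes infected.
Round 3 — checking thresholds:
  Dee: 1 of 1 neighbours ≥ 1, becomes infected.
Round 4 — no new infections; cascade stops.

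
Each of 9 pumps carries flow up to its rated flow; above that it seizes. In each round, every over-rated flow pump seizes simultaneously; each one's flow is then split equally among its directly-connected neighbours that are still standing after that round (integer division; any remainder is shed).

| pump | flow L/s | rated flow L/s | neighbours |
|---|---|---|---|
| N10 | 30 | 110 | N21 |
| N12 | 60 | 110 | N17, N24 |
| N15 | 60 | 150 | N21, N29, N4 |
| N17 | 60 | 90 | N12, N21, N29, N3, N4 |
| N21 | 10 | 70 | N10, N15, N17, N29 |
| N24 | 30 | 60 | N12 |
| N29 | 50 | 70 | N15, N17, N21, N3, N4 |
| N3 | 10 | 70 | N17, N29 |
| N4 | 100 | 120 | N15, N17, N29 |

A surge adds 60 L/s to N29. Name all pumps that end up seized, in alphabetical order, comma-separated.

N15, N17, N21, N29, N3, N4

Round 1 — N29 at 110 > 70. N29 seizes.
  N29 sheds 110 L/s to N15, N17, N21, N3, N4: 22 each.
    N15: 60+22 = 82 ≤ 150
    N17: 60+22 = 82 ≤ 90
    N21: 10+22 = 32 ≤ 70
    N3: 10+22 = 32 ≤ 70
    N4: 100+22 = 122 > 120
Round 2 — N4 seizes.
  N4 sheds 122 L/s to N15, N17: 61 each.
    N15: 82+61 = 143 ≤ 150
    N17: 82+61 = 143 > 90
Round 3 — N17 seizes.
  N17 sheds 143 L/s to N12, N21, N3: 47 each (2 lost).
    N12: 60+47 = 107 ≤ 110
    N21: 32+47 = 79 > 70
    N3: 32+47 = 79 > 70
Round 4 — N21, N3 seize.
  N21 sheds 79 L/s to N10, N15: 39 each (1 lost).
    N10: 30+39 = 69 ≤ 110
    N15: 143+39 = 182 > 150
  N3 sheds 79 L/s: no online neighbours, lost.
Round 5 — N15 seizes.
  N15 sheds 182 L/s: no online neighbours, lost.
No further seizures.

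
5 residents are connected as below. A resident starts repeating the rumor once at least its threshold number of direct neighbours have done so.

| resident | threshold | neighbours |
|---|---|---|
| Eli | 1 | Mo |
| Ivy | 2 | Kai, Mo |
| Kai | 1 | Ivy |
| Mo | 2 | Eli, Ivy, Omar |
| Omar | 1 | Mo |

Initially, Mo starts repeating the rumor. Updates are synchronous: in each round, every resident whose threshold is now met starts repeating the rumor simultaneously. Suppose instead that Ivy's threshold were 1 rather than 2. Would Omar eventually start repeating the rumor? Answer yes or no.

yes

With Ivy's threshold at 1:
Round 1 — Mo starts repeating the rumor (initial).
Round 2 — checking thresholds:
  Eli: 1 of 1 neighbours ≥ 1, starts repeating the rumor.
  Ivy: 1 of 2 neighbours ≥ 1, starts repeating the rumor.
  Omar: 1 of 1 neighbours ≥ 1, starts repeating the rumor.
Round 3 — checking thresholds:
  Kai: 1 of 1 neighbours ≥ 1, starts repeating the rumor.
Round 4 — no new spreads; cascade stops.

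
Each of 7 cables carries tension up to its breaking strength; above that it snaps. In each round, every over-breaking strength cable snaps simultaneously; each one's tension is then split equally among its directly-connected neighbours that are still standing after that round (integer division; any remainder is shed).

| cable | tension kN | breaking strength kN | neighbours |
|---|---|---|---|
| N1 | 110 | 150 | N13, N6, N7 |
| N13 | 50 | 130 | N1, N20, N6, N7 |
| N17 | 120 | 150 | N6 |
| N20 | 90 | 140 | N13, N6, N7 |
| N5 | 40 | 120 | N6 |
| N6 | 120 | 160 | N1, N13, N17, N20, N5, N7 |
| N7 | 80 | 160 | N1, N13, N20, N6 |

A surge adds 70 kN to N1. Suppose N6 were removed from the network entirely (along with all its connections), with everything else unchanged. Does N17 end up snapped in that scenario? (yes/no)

no

With N6 removed:
Round 1 — N1 at 180 > 150. N1 snaps.
  N1 sheds 180 kN to N13, N7: 90 each.
    N13: 50+90 = 140 > 130
    N7: 80+90 = 170 > 160
Round 2 — N13, N7 snap.
  N13 sheds 140 kN to N20: 140 each.
    N20: 90+140 = 230 > 140
  N7 sheds 170 kN to N20: 170 each.
    N20: 230+170 = 400 > 140
Round 3 — N20 snaps.
  N20 sheds 400 kN: no online neighbours, lost.
No further breaks.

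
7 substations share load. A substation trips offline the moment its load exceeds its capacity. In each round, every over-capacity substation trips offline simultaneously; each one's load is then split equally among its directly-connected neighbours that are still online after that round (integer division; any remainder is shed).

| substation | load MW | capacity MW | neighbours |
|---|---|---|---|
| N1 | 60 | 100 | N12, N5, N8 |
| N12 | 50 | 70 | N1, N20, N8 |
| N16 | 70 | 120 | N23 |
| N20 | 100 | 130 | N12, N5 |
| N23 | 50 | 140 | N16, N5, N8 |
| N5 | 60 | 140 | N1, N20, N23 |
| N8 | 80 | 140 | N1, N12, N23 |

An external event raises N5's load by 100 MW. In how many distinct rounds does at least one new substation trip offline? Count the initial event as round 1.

Round 1 — N5 at 160 > 140. N5 trips offline.
  N5 sheds 160 MW to N1, N20, N23: 53 each (1 lost).
    N1: 60+53 = 113 > 100
    N20: 100+53 = 153 > 130
    N23: 50+53 = 103 ≤ 140
Round 2 — N1, N20 trip offline.
  N1 sheds 113 MW to N12, N8: 56 each (1 lost).
    N12: 50+56 = 106 > 70
    N8: 80+56 = 136 ≤ 140
  N20 sheds 153 MW to N12: 153 each.
    N12: 106+153 = 259 > 70
Round 3 — N12 trips offline.
  N12 sheds 259 MW to N8: 259 each.
    N8: 136+259 = 395 > 140
Round 4 — N8 trips offline.
  N8 sheds 395 MW to N23: 395 each.
    N23: 103+395 = 498 > 140
Round 5 — N23 trips offline.
  N23 sheds 498 MW to N16: 498 each.
    N16: 70+498 = 568 > 120
Round 6 — N16 trips offline.
  N16 sheds 568 MW: no online neighbours, lost.
No further trips.

6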